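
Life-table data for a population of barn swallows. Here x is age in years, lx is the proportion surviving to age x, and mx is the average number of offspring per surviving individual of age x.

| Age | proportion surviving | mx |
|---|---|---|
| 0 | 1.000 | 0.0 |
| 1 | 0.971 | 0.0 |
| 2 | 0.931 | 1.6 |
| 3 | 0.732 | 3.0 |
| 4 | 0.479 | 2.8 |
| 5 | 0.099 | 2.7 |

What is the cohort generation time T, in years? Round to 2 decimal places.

3.07

lx·mx: 0, 0, 1.4896, 2.196, 1.3412, 0.2673 → R0 = 5.2941
x·lx·mx: 0, 0, 2.9792, 6.588, 5.3648, 1.3365 → Σ = 16.2685
T = 16.2685 / 5.2941 = 3.072949… → 3.07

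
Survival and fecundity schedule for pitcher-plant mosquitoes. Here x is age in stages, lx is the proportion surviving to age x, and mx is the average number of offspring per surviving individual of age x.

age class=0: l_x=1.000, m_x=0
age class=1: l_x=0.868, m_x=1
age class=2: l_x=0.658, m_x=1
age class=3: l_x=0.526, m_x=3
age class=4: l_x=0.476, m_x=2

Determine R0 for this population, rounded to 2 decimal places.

4.06

lx·mx by age: 0, 0.868, 0.658, 1.578, 0.952
R0 = Σ lx·mx = 4.056 → 4.06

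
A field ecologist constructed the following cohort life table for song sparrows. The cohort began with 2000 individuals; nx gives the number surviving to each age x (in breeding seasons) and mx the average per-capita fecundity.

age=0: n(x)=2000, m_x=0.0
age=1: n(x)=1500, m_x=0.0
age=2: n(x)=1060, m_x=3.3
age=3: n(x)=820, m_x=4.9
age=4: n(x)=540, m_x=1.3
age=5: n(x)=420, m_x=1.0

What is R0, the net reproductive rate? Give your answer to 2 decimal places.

4.32

lx = nx/n0 = nx/2000: 1, 0.75, 0.53, 0.41, 0.27, 0.21
lx·mx by age: 0, 0, 1.749, 2.009, 0.351, 0.21
R0 = Σ lx·mx = 4.319 → 4.32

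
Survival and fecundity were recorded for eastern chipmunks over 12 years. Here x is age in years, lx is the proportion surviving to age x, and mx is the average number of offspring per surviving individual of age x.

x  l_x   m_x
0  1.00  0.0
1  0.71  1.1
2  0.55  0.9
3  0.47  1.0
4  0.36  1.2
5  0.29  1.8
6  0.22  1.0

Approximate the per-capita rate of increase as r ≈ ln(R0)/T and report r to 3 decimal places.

0.354

R0 = Σ lx·mx = 0 + 0.781 + 0.495 + 0.47 + 0.432 + 0.522 + 0.22 = 2.92
Σ x·lx·mx = 8.839; T = 8.839/2.92 = 3.02705…
r ≈ ln(R0)/T = ln(2.92)/3.02705… = 0.354… → 0.354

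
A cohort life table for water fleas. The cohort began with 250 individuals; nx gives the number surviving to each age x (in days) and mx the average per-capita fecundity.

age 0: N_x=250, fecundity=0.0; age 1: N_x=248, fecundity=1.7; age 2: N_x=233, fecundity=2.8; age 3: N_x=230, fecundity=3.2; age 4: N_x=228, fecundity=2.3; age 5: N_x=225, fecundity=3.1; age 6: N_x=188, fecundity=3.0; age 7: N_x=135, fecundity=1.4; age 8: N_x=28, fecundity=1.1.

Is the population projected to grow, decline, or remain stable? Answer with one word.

lx = nx/n0 = nx/250: 1, 0.992, 0.932, 0.92, 0.912, 0.9, 0.752, 0.54, 0.112
R0 = Σ lx·mx = 0 + 1.6864 + 2.6096 + 2.944 + 2.0976 + 2.79 + 2.256 + 0.756 + 0.1232 = 15.2628
R0 > 1, so the population is growing.

growing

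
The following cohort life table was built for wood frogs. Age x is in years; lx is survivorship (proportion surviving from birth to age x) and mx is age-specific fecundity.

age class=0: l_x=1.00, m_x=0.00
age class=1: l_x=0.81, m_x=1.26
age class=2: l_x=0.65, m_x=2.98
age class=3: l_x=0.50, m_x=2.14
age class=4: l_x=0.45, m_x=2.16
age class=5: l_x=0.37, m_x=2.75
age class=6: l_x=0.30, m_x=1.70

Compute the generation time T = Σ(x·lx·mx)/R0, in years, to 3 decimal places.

3.086

lx·mx: 0, 1.0206, 1.937, 1.07, 0.972, 1.0175, 0.51 → R0 = 6.5271
x·lx·mx: 0, 1.0206, 3.874, 3.21, 3.888, 5.0875, 3.06 → Σ = 20.1401
T = 20.1401 / 6.5271 = 3.085612… → 3.086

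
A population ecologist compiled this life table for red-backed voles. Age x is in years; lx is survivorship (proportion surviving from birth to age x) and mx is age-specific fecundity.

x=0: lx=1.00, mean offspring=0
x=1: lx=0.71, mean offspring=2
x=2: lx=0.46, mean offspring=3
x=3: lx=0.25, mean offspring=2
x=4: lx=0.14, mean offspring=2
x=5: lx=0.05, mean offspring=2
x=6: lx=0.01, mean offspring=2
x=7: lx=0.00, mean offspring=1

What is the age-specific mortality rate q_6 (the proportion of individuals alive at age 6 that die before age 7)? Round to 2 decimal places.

q_6 = (l_6 − l_7) / l_6 = (0.01 − 0) / 0.01
     = 0.01 / 0.01 = 1 → 1.00

1.00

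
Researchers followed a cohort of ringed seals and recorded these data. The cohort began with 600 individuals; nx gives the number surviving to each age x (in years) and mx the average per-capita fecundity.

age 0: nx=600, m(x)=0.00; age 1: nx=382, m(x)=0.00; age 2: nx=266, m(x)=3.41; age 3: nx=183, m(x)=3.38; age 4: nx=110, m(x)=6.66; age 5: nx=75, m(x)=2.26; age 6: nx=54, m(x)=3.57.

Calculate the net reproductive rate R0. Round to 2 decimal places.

4.37

lx = nx/n0 = nx/600: 1, 0.63667…, 0.44333…, 0.305, 0.18333…, 0.125, 0.09
lx·mx by age: 0, 0, 1.511767…, 1.0309, 1.221…, 0.2825, 0.3213
R0 = Σ lx·mx = 4.367467… → 4.37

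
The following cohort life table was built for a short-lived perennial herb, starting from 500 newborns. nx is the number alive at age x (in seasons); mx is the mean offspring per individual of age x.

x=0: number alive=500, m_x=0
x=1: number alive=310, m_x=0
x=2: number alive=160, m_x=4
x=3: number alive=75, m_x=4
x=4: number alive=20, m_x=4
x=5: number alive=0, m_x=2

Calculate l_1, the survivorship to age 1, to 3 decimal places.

0.620

l_1 = n_1/n_0 = 310/500 = 0.62 → 0.620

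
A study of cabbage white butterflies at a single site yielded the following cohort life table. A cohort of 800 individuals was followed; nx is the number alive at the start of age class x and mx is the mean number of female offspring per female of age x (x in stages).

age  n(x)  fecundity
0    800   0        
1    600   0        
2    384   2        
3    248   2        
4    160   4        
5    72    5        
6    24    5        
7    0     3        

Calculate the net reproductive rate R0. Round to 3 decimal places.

2.980

lx = nx/n0 = nx/800: 1, 0.75, 0.48, 0.31, 0.2, 0.09, 0.03, 0
lx·mx by age: 0, 0, 0.96, 0.62, 0.8, 0.45, 0.15, 0
R0 = Σ lx·mx = 2.98 → 2.980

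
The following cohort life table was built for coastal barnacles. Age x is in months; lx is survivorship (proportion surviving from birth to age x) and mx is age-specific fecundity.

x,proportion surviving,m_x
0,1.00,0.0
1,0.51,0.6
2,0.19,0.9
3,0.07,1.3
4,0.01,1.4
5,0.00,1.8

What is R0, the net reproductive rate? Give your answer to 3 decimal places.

lx·mx by age: 0, 0.306, 0.171, 0.091, 0.014, 0
R0 = Σ lx·mx = 0.582 → 0.582

0.582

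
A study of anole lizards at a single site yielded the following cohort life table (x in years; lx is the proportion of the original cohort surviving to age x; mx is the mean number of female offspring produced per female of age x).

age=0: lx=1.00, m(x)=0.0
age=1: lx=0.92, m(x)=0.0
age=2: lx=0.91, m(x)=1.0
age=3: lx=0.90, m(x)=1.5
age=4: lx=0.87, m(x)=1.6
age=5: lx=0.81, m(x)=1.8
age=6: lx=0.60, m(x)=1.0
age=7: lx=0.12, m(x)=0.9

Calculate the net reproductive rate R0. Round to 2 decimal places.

lx·mx by age: 0, 0, 0.91, 1.35, 1.392, 1.458, 0.6, 0.108
R0 = Σ lx·mx = 5.818 → 5.82

5.82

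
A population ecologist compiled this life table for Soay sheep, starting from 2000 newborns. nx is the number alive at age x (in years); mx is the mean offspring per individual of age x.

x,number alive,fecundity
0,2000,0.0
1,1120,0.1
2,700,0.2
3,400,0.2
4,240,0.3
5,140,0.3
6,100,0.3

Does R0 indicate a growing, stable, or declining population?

declining

lx = nx/n0 = nx/2000: 1, 0.56, 0.35, 0.2, 0.12, 0.07, 0.05
R0 = Σ lx·mx = 0 + 0.056 + 0.07 + 0.04 + 0.036 + 0.021 + 0.015 = 0.238
R0 < 1, so the population is declining.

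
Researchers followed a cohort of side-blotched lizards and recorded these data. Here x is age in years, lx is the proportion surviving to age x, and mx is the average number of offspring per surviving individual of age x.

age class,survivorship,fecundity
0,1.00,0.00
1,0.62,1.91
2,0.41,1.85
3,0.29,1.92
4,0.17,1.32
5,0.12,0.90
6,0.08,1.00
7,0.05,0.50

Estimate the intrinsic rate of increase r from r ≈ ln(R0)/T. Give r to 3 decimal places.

R0 = Σ lx·mx = 0 + 1.1842 + 0.7585 + 0.5568 + 0.2244 + 0.108 + 0.08 + 0.025 = 2.9369
Σ x·lx·mx = 6.4642; T = 6.4642/2.9369 = 2.20103…
r ≈ ln(R0)/T = ln(2.9369)/2.20103… = 0.48948… → 0.489

0.489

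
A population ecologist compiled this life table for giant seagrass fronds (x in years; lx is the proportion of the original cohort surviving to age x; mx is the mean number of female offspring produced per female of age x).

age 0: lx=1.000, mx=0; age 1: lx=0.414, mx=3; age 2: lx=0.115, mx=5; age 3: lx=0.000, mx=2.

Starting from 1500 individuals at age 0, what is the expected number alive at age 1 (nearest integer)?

621

Expected survivors = N0 · l_1 = 1500 × 0.414 = 621 → 621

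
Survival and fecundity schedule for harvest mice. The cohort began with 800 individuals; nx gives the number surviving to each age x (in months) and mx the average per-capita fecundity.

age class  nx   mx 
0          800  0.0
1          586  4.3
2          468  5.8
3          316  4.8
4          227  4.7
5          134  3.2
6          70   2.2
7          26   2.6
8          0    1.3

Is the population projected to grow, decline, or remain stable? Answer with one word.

growing

lx = nx/n0 = nx/800: 1, 0.7325, 0.585, 0.395, 0.28375, 0.1675, 0.0875, 0.0325, 0
R0 = Σ lx·mx = 0 + 3.14975 + 3.393 + 1.896 + 1.333625 + 0.536 + 0.1925 + 0.0845 + 0 = 10.585375
R0 > 1, so the population is growing.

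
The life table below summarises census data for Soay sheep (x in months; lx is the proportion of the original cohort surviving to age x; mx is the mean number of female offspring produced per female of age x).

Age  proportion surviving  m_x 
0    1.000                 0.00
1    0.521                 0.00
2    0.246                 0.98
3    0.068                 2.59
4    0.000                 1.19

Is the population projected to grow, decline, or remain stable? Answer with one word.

declining

R0 = Σ lx·mx = 0 + 0 + 0.24108 + 0.17612 + 0 = 0.4172
R0 < 1, so the population is declining.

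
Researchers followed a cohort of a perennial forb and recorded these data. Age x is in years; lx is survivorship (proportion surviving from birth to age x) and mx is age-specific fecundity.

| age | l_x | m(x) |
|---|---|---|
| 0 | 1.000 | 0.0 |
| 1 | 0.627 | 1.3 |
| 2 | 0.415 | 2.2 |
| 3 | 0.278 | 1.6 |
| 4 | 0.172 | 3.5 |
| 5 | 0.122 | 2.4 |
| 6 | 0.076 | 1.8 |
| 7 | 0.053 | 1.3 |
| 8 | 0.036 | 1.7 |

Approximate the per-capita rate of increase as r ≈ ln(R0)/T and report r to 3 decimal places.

R0 = Σ lx·mx = 0 + 0.8151 + 0.913 + 0.4448 + 0.602 + 0.2928 + 0.1368 + 0.0689 + 0.0612 = 3.3346
Σ x·lx·mx = 9.6402; T = 9.6402/3.3346 = 2.89096…
r ≈ ln(R0)/T = ln(3.3346)/2.89096… = 0.41659… → 0.417

0.417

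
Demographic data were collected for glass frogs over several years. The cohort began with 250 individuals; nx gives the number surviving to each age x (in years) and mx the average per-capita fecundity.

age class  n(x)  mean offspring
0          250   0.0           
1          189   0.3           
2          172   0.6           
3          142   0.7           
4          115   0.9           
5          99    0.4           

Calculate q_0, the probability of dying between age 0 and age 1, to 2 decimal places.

lx = nx/n0 = nx/250: 1, 0.756, 0.688, 0.568, 0.46, 0.396
q_0 = (l_0 − l_1) / l_0 = (1 − 0.756) / 1
     = 0.244 / 1 = 0.244 → 0.24

0.24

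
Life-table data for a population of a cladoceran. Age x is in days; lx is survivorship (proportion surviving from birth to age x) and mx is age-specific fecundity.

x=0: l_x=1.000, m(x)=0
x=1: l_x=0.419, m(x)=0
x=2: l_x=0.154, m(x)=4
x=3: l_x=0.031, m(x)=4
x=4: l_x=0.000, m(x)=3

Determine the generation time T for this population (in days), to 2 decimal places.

lx·mx: 0, 0, 0.616, 0.124, 0 → R0 = 0.74
x·lx·mx: 0, 0, 1.232, 0.372, 0 → Σ = 1.604
T = 1.604 / 0.74 = 2.167568… → 2.17

2.17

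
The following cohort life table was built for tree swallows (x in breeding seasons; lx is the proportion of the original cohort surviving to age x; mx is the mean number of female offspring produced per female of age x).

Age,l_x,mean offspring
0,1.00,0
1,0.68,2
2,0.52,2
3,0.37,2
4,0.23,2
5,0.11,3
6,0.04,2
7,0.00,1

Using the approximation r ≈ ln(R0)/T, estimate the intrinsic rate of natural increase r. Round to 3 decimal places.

0.578

R0 = Σ lx·mx = 0 + 1.36 + 1.04 + 0.74 + 0.46 + 0.33 + 0.08 + 0 = 4.01
Σ x·lx·mx = 9.63; T = 9.63/4.01 = 2.4015…
r ≈ ln(R0)/T = ln(4.01)/2.4015… = 0.5783… → 0.578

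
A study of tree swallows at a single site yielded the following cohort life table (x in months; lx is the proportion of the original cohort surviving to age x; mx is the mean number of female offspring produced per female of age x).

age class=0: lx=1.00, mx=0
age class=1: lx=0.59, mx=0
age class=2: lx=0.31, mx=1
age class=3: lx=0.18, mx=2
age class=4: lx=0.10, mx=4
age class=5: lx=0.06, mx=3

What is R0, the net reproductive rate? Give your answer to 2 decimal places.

lx·mx by age: 0, 0, 0.31, 0.36, 0.4, 0.18
R0 = Σ lx·mx = 1.25 → 1.25

1.25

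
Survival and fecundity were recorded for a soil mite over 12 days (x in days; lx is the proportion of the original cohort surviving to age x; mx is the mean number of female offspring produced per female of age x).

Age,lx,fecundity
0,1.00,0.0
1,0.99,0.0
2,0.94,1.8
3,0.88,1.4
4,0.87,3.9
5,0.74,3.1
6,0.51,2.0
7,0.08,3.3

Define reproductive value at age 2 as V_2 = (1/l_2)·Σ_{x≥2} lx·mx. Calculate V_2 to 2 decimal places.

10.53

lx·mx for x ≥ 2: 1.692, 1.232, 3.393, 2.294, 1.02, 0.264 → sum = 9.895
V_2 = 9.895 / l_2 = 9.895 / 0.94 = 10.526596… → 10.53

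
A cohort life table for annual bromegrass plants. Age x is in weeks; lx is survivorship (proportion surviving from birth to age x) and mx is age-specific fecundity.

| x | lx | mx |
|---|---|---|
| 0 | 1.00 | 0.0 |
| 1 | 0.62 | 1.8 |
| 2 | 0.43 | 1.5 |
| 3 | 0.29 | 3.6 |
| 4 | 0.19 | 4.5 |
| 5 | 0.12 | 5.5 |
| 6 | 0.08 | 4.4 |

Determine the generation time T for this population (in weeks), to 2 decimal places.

lx·mx: 0, 1.116, 0.645, 1.044, 0.855, 0.66, 0.352 → R0 = 4.672
x·lx·mx: 0, 1.116, 1.29, 3.132, 3.42, 3.3, 2.112 → Σ = 14.37
T = 14.37 / 4.672 = 3.075771… → 3.08

3.08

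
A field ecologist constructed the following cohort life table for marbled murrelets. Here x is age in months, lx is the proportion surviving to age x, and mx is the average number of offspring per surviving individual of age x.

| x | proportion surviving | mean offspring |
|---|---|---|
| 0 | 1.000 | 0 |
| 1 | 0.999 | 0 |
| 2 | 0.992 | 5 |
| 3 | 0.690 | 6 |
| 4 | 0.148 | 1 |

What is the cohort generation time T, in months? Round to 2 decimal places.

lx·mx: 0, 0, 4.96, 4.14, 0.148 → R0 = 9.248
x·lx·mx: 0, 0, 9.92, 12.42, 0.592 → Σ = 22.932
T = 22.932 / 9.248 = 2.479671… → 2.48

2.48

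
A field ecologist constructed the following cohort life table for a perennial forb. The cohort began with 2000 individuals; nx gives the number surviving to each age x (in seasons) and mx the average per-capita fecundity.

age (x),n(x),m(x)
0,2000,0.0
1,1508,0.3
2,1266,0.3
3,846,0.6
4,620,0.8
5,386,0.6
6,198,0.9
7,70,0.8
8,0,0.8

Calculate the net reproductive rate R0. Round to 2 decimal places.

lx = nx/n0 = nx/2000: 1, 0.754, 0.633, 0.423, 0.31, 0.193, 0.099, 0.035, 0
lx·mx by age: 0, 0.2262, 0.1899, 0.2538, 0.248, 0.1158, 0.0891, 0.028, 0
R0 = Σ lx·mx = 1.1508 → 1.15

1.15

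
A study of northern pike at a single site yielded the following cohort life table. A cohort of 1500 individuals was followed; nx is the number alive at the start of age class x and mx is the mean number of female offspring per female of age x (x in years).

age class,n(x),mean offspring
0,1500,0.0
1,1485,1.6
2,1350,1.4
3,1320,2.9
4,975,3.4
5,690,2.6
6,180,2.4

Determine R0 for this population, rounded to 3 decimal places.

9.090

lx = nx/n0 = nx/1500: 1, 0.99, 0.9, 0.88, 0.65, 0.46, 0.12
lx·mx by age: 0, 1.584, 1.26, 2.552, 2.21, 1.196, 0.288
R0 = Σ lx·mx = 9.09 → 9.090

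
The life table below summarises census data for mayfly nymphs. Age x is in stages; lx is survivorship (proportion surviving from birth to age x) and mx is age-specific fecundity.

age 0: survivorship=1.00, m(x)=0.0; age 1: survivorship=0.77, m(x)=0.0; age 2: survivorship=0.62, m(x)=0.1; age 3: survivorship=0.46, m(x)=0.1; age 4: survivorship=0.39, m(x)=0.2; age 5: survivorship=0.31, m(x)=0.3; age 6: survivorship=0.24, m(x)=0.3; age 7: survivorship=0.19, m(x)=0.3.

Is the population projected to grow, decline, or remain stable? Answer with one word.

declining

R0 = Σ lx·mx = 0 + 0 + 0.062 + 0.046 + 0.078 + 0.093 + 0.072 + 0.057 = 0.408
R0 < 1, so the population is declining.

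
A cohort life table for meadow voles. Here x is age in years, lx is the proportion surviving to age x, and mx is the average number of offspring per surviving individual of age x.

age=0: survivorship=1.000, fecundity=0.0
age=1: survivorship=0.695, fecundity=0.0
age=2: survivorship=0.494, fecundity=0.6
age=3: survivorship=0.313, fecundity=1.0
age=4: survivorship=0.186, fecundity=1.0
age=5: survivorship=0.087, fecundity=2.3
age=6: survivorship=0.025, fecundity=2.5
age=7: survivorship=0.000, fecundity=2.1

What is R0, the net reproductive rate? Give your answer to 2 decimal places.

lx·mx by age: 0, 0, 0.2964, 0.313, 0.186, 0.2001, 0.0625, 0
R0 = Σ lx·mx = 1.058 → 1.06

1.06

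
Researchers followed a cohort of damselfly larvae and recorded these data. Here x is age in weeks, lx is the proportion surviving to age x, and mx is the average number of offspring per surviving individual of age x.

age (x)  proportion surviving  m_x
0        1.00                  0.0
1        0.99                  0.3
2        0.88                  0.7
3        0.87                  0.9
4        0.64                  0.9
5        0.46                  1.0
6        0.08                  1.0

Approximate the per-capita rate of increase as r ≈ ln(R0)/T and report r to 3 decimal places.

R0 = Σ lx·mx = 0 + 0.297 + 0.616 + 0.783 + 0.576 + 0.46 + 0.08 = 2.812
Σ x·lx·mx = 8.962; T = 8.962/2.812 = 3.18706…
r ≈ ln(R0)/T = ln(2.812)/3.18706… = 0.3244… → 0.324

0.324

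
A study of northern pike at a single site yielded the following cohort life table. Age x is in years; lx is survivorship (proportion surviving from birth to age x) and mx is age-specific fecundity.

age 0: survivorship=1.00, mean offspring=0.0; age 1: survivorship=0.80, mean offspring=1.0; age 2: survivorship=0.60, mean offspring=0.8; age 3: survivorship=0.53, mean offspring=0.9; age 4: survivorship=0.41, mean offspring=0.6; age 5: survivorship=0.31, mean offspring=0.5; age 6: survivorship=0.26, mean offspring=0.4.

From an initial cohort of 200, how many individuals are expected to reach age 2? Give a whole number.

120

Expected survivors = N0 · l_2 = 200 × 0.60 = 120 → 120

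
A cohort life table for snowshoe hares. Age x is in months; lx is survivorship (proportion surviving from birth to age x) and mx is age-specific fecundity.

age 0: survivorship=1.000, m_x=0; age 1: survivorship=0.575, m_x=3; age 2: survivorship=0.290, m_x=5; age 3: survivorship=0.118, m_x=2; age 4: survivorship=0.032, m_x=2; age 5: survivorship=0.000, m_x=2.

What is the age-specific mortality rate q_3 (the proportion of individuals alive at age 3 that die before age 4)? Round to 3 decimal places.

q_3 = (l_3 − l_4) / l_3 = (0.118 − 0.032) / 0.118
     = 0.086 / 0.118 = 0.728814… → 0.729

0.729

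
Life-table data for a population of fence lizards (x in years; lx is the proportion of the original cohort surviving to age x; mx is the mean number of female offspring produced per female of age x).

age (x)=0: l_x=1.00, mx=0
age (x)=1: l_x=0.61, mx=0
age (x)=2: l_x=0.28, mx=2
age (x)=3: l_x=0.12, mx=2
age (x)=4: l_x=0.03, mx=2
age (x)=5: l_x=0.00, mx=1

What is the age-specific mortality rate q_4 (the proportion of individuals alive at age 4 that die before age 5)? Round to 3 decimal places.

q_4 = (l_4 − l_5) / l_4 = (0.03 − 0) / 0.03
     = 0.03 / 0.03 = 1 → 1.000

1.000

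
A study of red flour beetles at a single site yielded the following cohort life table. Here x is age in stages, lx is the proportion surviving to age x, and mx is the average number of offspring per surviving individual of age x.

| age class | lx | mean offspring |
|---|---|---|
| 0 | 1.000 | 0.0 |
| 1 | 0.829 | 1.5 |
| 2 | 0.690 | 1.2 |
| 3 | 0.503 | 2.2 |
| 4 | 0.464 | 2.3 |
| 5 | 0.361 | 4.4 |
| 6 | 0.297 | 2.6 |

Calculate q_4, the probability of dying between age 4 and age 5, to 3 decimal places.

0.222

q_4 = (l_4 − l_5) / l_4 = (0.464 − 0.361) / 0.464
     = 0.103 / 0.464 = 0.221983… → 0.222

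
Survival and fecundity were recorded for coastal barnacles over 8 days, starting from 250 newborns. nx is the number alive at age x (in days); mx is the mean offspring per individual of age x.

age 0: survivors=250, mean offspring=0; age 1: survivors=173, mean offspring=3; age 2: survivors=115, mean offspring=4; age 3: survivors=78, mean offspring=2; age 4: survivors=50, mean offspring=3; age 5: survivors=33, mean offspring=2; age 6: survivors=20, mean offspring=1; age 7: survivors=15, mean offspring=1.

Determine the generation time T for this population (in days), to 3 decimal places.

2.209

lx = nx/n0 = nx/250: 1, 0.692, 0.46, 0.312, 0.2, 0.132, 0.08, 0.06
lx·mx: 0, 2.076, 1.84, 0.624, 0.6, 0.264, 0.08, 0.06 → R0 = 5.544
x·lx·mx: 0, 2.076, 3.68, 1.872, 2.4, 1.32, 0.48, 0.42 → Σ = 12.248
T = 12.248 / 5.544 = 2.209235… → 2.209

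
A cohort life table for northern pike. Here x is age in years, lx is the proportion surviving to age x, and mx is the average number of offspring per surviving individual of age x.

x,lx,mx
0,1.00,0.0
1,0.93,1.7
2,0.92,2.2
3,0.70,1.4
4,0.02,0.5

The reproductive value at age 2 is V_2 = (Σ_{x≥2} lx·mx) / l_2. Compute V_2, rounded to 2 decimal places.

lx·mx for x ≥ 2: 2.024, 0.98, 0.01 → sum = 3.014
V_2 = 3.014 / l_2 = 3.014 / 0.92 = 3.276087… → 3.28

3.28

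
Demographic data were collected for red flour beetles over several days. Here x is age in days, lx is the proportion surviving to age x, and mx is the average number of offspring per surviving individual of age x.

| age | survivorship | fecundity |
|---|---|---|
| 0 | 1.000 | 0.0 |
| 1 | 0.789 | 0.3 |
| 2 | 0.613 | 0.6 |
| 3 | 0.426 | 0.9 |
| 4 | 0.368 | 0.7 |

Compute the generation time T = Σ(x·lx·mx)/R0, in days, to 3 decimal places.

lx·mx: 0, 0.2367, 0.3678, 0.3834, 0.2576 → R0 = 1.2455
x·lx·mx: 0, 0.2367, 0.7356, 1.1502, 1.0304 → Σ = 3.1529
T = 3.1529 / 1.2455 = 2.531433… → 2.531

2.531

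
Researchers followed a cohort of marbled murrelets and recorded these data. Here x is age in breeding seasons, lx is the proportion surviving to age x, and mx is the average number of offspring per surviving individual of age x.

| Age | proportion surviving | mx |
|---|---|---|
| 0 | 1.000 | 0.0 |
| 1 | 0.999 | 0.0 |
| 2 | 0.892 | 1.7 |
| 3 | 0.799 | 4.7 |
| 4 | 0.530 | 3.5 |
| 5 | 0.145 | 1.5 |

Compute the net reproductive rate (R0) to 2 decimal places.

7.34

lx·mx by age: 0, 0, 1.5164, 3.7553, 1.855, 0.2175
R0 = Σ lx·mx = 7.3442 → 7.34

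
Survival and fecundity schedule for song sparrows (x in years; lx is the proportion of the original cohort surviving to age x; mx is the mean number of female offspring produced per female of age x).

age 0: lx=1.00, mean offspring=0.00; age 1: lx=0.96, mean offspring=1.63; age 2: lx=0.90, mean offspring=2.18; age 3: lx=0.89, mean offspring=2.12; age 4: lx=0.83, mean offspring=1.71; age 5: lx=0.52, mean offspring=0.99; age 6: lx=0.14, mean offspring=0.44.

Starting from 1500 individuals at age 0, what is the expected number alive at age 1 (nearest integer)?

1440

Expected survivors = N0 · l_1 = 1500 × 0.96 = 1440 → 1440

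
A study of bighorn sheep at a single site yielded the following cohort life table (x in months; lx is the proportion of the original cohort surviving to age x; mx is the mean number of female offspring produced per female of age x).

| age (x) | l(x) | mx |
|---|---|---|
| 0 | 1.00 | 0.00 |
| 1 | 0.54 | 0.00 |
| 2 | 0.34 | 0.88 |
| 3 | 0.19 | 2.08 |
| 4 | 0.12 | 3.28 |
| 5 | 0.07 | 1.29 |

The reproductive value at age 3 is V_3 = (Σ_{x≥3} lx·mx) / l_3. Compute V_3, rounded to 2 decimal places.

lx·mx for x ≥ 3: 0.3952, 0.3936, 0.0903 → sum = 0.8791
V_3 = 0.8791 / l_3 = 0.8791 / 0.19 = 4.626842… → 4.63

4.63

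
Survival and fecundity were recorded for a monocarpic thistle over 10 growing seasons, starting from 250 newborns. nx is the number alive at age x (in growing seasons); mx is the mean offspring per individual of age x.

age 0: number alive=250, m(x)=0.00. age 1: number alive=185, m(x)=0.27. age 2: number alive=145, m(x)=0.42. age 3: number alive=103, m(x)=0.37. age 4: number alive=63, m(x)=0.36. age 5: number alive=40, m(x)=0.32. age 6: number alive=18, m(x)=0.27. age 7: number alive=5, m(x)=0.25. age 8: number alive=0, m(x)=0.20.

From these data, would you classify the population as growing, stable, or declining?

declining

lx = nx/n0 = nx/250: 1, 0.74, 0.58, 0.412, 0.252, 0.16, 0.072, 0.02, 0
R0 = Σ lx·mx = 0 + 0.1998 + 0.2436 + 0.15244 + 0.09072 + 0.0512 + 0.01944 + 0.005 + 0 = 0.7622
R0 < 1, so the population is declining.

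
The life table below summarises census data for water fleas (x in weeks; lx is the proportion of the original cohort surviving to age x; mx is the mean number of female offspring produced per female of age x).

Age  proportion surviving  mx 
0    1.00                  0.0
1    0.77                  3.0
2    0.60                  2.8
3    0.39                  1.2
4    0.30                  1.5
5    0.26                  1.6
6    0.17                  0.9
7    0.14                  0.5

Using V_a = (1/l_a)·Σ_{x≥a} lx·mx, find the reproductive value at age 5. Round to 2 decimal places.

lx·mx for x ≥ 5: 0.416, 0.153, 0.07 → sum = 0.639
V_5 = 0.639 / l_5 = 0.639 / 0.26 = 2.457692… → 2.46

2.46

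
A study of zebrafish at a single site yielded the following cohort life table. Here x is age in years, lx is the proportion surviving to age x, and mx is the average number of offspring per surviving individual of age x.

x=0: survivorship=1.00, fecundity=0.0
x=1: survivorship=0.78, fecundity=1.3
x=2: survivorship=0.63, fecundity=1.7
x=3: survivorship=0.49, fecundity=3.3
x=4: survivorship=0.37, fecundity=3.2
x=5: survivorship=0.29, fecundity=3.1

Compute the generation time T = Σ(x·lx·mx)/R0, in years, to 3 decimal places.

2.980

lx·mx: 0, 1.014, 1.071, 1.617, 1.184, 0.899 → R0 = 5.785
x·lx·mx: 0, 1.014, 2.142, 4.851, 4.736, 4.495 → Σ = 17.238
T = 17.238 / 5.785 = 2.979775… → 2.980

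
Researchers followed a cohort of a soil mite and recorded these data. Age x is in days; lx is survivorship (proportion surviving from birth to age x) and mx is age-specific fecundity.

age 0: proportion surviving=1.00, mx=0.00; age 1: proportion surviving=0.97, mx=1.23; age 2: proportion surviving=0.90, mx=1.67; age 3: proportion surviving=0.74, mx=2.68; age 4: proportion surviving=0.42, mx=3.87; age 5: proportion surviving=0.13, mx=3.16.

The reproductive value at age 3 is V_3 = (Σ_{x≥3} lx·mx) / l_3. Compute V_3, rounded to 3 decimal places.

lx·mx for x ≥ 3: 1.9832, 1.6254, 0.4108 → sum = 4.0194
V_3 = 4.0194 / l_3 = 4.0194 / 0.74 = 5.431622… → 5.432

5.432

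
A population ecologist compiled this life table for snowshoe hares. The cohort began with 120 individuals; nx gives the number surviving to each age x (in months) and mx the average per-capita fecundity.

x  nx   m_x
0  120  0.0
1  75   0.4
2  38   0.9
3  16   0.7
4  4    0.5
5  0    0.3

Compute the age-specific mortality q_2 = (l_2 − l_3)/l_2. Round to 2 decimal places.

0.58

lx = nx/n0 = nx/120: 1, 0.625, 0.31667…, 0.13333…, 0.03333…, 0
q_2 = (l_2 − l_3) / l_2 = (0.316667… − 0.133333…) / 0.316667…
     = 0.183333… / 0.316667… = 0.578947… → 0.58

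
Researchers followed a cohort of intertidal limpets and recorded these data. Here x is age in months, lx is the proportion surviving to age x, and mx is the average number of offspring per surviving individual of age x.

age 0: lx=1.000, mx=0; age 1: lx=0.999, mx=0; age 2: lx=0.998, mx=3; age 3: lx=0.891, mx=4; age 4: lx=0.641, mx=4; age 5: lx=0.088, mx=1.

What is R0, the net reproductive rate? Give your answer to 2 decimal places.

lx·mx by age: 0, 0, 2.994, 3.564, 2.564, 0.088
R0 = Σ lx·mx = 9.21 → 9.21

9.21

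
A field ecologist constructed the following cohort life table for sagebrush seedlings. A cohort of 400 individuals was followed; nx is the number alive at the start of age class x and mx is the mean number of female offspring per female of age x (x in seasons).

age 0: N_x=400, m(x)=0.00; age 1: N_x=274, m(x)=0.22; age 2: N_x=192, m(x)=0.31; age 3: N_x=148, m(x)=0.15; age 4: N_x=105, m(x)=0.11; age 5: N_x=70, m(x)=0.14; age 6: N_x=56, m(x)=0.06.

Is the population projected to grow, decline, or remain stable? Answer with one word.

declining

lx = nx/n0 = nx/400: 1, 0.685, 0.48, 0.37, 0.2625, 0.175, 0.14
R0 = Σ lx·mx = 0 + 0.1507 + 0.1488 + 0.0555 + 0.028875 + 0.0245 + 0.0084 = 0.416775
R0 < 1, so the population is declining.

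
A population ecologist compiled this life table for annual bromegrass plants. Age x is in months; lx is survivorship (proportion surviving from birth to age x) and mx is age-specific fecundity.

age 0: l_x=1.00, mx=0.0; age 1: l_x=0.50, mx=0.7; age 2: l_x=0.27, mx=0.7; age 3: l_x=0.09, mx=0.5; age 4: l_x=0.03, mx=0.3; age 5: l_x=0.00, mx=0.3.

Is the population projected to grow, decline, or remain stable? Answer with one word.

R0 = Σ lx·mx = 0 + 0.35 + 0.189 + 0.045 + 0.009 + 0 = 0.593
R0 < 1, so the population is declining.

declining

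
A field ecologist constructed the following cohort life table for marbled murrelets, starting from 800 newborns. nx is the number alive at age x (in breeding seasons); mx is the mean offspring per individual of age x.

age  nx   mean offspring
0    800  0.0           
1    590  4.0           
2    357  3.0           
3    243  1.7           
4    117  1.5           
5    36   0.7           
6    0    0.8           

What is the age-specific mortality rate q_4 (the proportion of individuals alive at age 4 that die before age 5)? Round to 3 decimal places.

0.692

lx = nx/n0 = nx/800: 1, 0.7375, 0.44625, 0.30375, 0.14625, 0.045, 0
q_4 = (l_4 − l_5) / l_4 = (0.14625 − 0.045) / 0.14625
     = 0.10125 / 0.14625 = 0.692308… → 0.692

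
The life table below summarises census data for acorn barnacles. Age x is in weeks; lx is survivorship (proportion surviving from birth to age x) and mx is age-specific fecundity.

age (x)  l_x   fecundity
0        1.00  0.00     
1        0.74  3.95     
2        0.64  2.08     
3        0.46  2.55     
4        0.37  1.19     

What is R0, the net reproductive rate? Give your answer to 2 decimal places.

5.87

lx·mx by age: 0, 2.923, 1.3312, 1.173, 0.4403
R0 = Σ lx·mx = 5.8675 → 5.87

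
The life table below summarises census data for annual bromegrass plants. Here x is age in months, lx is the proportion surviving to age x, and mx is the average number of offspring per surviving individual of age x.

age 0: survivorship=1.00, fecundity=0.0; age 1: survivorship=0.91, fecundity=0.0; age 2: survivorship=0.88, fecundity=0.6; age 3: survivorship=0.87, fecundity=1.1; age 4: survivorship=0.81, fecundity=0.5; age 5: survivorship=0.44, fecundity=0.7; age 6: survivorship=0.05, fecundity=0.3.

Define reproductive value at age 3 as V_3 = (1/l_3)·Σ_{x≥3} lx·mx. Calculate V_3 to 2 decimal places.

lx·mx for x ≥ 3: 0.957, 0.405, 0.308, 0.015 → sum = 1.685
V_3 = 1.685 / l_3 = 1.685 / 0.87 = 1.936782… → 1.94

1.94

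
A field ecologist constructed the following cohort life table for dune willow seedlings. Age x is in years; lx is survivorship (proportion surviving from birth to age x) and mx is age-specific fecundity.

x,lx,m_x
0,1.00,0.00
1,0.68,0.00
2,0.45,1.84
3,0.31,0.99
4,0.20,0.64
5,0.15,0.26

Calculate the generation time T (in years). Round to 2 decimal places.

lx·mx: 0, 0, 0.828, 0.3069, 0.128, 0.039 → R0 = 1.3019
x·lx·mx: 0, 0, 1.656, 0.9207, 0.512, 0.195 → Σ = 3.2837
T = 3.2837 / 1.3019 = 2.522237… → 2.52

2.52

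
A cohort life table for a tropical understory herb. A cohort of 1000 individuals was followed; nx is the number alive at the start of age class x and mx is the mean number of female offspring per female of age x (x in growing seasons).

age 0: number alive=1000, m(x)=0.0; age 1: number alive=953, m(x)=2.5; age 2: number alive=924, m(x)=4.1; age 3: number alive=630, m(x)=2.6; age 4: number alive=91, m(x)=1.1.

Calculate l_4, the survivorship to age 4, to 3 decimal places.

0.091

l_4 = n_4/n_0 = 91/1000 = 0.091 → 0.091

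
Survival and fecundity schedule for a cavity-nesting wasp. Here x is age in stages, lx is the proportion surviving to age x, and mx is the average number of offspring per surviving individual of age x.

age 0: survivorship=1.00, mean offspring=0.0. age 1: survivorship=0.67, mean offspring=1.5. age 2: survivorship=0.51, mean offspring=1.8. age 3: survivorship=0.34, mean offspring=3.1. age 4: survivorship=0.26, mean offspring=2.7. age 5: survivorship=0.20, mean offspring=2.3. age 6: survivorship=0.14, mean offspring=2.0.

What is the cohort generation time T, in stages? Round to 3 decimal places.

lx·mx: 0, 1.005, 0.918, 1.054, 0.702, 0.46, 0.28 → R0 = 4.419
x·lx·mx: 0, 1.005, 1.836, 3.162, 2.808, 2.3, 1.68 → Σ = 12.791
T = 12.791 / 4.419 = 2.894546… → 2.895

2.895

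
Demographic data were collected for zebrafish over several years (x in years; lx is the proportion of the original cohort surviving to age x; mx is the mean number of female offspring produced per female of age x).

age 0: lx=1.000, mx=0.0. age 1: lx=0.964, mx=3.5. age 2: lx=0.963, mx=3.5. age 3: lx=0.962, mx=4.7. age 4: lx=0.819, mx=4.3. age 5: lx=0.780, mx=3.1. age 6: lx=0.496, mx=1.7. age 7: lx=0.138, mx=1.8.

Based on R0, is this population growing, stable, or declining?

R0 = Σ lx·mx = 0 + 3.374 + 3.3705 + 4.5214 + 3.5217 + 2.418 + 0.8432 + 0.2484 = 18.2972
R0 > 1, so the population is growing.

growing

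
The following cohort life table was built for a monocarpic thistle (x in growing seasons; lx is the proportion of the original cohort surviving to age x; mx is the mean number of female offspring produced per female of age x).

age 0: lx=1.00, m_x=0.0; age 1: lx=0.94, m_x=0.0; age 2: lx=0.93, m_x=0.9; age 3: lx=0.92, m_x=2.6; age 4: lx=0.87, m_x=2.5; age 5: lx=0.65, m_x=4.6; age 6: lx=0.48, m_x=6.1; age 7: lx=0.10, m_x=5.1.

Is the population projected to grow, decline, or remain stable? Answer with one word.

R0 = Σ lx·mx = 0 + 0 + 0.837 + 2.392 + 2.175 + 2.99 + 2.928 + 0.51 = 11.832
R0 > 1, so the population is growing.

growing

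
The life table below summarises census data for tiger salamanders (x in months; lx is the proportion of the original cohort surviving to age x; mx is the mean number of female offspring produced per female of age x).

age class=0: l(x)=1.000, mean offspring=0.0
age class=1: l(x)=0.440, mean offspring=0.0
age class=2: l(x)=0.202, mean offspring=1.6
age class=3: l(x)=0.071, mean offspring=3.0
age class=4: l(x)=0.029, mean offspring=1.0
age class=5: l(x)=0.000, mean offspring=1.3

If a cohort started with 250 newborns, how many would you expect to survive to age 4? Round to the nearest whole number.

7

Expected survivors = N0 · l_4 = 250 × 0.029 = 7.25 → 7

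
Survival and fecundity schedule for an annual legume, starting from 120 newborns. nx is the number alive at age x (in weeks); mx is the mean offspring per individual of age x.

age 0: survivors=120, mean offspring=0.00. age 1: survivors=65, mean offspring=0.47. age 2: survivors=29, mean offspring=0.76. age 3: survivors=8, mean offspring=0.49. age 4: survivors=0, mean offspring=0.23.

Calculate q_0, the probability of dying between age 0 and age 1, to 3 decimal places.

lx = nx/n0 = nx/120: 1, 0.54167…, 0.24167…, 0.06667…, 0
q_0 = (l_0 − l_1) / l_0 = (1 − 0.541667…) / 1
     = 0.458333… / 1 = 0.458333… → 0.458

0.458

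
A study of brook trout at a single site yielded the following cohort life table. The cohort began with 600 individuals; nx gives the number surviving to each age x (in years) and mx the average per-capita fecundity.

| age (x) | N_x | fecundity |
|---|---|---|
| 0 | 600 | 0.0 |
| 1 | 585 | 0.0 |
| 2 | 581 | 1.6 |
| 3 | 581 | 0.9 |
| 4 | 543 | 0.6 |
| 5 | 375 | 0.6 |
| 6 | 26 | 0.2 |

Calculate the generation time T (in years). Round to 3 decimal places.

2.931

lx = nx/n0 = nx/600: 1, 0.975, 0.96833…, 0.96833…, 0.905, 0.625, 0.04333…
lx·mx: 0, 0, 1.549333…, 0.8715…, 0.543, 0.375, 0.008667… → R0 = 3.3475…
x·lx·mx: 0, 0, 3.098667…, 2.6145…, 2.172, 1.875, 0.052… → Σ = 9.812167…
T = 9.812167… / 3.3475… = 2.931192… → 2.931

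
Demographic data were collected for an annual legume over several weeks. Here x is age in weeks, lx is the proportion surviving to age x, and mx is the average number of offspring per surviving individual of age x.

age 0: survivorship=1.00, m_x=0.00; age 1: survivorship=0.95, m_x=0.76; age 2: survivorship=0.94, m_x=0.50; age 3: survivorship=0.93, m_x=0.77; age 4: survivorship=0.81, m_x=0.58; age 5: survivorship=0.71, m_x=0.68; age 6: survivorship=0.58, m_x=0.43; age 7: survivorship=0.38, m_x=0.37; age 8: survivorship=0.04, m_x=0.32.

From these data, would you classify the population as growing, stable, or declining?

growing

R0 = Σ lx·mx = 0 + 0.722 + 0.47 + 0.7161 + 0.4698 + 0.4828 + 0.2494 + 0.1406 + 0.0128 = 3.2635
R0 > 1, so the population is growing.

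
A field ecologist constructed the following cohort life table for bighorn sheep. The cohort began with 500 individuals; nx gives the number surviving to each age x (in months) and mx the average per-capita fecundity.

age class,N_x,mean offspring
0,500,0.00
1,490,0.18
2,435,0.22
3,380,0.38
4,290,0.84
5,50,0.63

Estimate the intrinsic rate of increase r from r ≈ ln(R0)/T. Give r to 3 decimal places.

0.061

lx = nx/n0 = nx/500: 1, 0.98, 0.87, 0.76, 0.58, 0.1
R0 = Σ lx·mx = 0 + 0.1764 + 0.1914 + 0.2888 + 0.4872 + 0.063 = 1.2068
Σ x·lx·mx = 3.6894; T = 3.6894/1.2068 = 3.05718…
r ≈ ln(R0)/T = ln(1.2068)/3.05718… = 0.06149… → 0.061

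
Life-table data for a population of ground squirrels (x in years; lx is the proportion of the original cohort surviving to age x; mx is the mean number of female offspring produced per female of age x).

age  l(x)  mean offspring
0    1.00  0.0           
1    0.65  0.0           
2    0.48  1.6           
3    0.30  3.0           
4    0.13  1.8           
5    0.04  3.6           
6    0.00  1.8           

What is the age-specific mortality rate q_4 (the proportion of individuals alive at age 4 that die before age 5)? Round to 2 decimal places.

0.69

q_4 = (l_4 − l_5) / l_4 = (0.13 − 0.04) / 0.13
     = 0.09 / 0.13 = 0.692308… → 0.69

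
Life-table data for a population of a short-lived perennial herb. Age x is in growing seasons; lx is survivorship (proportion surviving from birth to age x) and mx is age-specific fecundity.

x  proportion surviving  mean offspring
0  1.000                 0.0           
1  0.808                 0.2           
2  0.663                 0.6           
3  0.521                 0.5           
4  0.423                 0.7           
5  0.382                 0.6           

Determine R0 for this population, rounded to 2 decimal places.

lx·mx by age: 0, 0.1616, 0.3978, 0.2605, 0.2961, 0.2292
R0 = Σ lx·mx = 1.3452 → 1.35

1.35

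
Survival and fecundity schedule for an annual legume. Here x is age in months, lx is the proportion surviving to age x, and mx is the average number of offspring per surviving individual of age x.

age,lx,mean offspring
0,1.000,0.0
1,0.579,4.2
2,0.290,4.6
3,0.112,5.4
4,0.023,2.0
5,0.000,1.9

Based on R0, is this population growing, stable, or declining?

growing

R0 = Σ lx·mx = 0 + 2.4318 + 1.334 + 0.6048 + 0.046 + 0 = 4.4166
R0 > 1, so the population is growing.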